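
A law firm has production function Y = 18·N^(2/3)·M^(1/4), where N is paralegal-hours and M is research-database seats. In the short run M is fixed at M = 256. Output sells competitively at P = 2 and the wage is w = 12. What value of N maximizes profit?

With M = 256, MP_N = (2/3)·18·N^(-1/3)·256^(1/4) = 48·N^(-1/3).
Profit maximization for a price taker requires P·MP_N = w: 2·48·N^(-1/3) = 12.
So N^(-1/3) = 0.125, which gives N = 512.

N* = 512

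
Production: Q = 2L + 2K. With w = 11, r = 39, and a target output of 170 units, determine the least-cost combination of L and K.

The inputs are perfect substitutes, so the firm uses whichever has the lower cost per unit of output.
Cost per unit of output via L is w/2 = 5.5; via K it is r/2 = 19.5. L is cheaper.
Producing Q = 170 with L alone: L = 85, K = 0.

L* = 85, K* = 0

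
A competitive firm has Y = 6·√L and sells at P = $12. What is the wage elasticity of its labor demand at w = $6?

MP_L = (1/2)·6·L^(-1/2), so P·MP_L = w gives 36·L^(-1/2) = w.
Solving, L(w) = (36/w)^(2). This is a constant-elasticity form: L ∝ w^(−2), so ε = −2.

ε = -2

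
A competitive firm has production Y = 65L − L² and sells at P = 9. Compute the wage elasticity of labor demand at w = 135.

ε = -0.3

From P·MP_L = w with MP_L = 65 − 2L, labor demand is L(w) = (65 − w/9)/2.
dL/dw = −1/(18) = -1/18.
At w = 135, L = 25, so ε = (dL/dw)·(w/L) = (-1/18)·(135/25) = -0.3.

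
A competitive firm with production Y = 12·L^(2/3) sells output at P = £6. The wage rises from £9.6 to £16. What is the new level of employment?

From P·MP_L = w with MP_L = 8·L^(-1/3), the labor demand is L(w) = (48/w)^(3).
At w = 9.6: L = 125. At w = 16: L = 27.

L* = 27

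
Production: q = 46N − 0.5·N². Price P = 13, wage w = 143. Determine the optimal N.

The marginal product of N is MP_N = 46 − N.
A price-taking firm hires until the value of the marginal product equals the wage: P·MP_N = w, so 13·(46 − N) = 143.
Then 46 − N = 11, giving N = 35.

N* = 35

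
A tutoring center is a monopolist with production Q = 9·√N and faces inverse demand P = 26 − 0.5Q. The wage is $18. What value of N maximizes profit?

N* = 4

Marginal revenue from the inverse demand is MR = 26 − Q.
The marginal product is MP_N = 4.5·N^(-1/2).
A monopolist hires until marginal revenue product equals the wage: MR·MP_N = w.
At N, Q = 9·√N. Substituting and solving: (26 − 9·√N)·4.5·N^(-1/2) = 18 gives N = 4.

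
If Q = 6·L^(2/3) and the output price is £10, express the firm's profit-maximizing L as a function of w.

L(w) = 64000/w³

MP_L = (2/3)·6·L^(-1/3) = 4·L^(-1/3).
Setting P·MP_L = w: 40·L^(-1/3) = w.
Solving for L: L^(-1/3) = w/40, so L = (40/w)^(3).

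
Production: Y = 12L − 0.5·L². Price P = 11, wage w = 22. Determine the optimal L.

L* = 10

The marginal product of L is MP_L = 12 − L.
A price-taking firm hires until the value of the marginal product equals the wage: P·MP_L = w, so 11·(12 − L) = 22.
Then 12 − L = 2, giving L = 10.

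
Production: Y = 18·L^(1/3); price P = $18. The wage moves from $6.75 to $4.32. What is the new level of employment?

From P·MP_L = w with MP_L = 6·L^(-2/3), the labor demand is L(w) = (108/w)^(3/2).
At w = 6.75: L = 64. At w = 4.32: L = 125.

L* = 125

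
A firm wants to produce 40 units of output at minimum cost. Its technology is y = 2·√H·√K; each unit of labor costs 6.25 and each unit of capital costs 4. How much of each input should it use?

H* = 16, K* = 25

Cost minimization requires the marginal rate of technical substitution to equal the input-price ratio: MP_H/MP_K = w/r.
Here MP_H/MP_K = (1/2)·(K/H)/(1/2) = (K/H). Setting this equal to 6.25/4 = 1.5625 gives K = 1.5625H.
Substituting into y = 40: 2·H^(1/2)·(1.5625H)^(1/2) = 40.
Solving, H = 16 and K = 25.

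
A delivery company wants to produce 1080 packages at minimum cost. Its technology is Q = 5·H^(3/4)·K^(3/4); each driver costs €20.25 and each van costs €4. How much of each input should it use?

H* = 16, K* = 81

Cost minimization requires the marginal rate of technical substitution to equal the input-price ratio: MP_H/MP_K = w/r.
Here MP_H/MP_K = (3/4)·(K/H)/(3/4) = (K/H). Setting this equal to 20.25/4 = 5.0625 gives K = 5.0625H.
Substituting into Q = 1080: 5·H^(3/4)·(5.0625H)^(3/4) = 1080.
Solving, H = 16 and K = 81.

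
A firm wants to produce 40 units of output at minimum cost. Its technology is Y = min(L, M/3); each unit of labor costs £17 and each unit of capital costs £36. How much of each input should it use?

L* = 40, M* = 120

With a fixed-proportions technology, the cost-minimizing bundle uses no slack in either input: L = M/3 = Y.
So L = 40 and M = 3·40 = 120.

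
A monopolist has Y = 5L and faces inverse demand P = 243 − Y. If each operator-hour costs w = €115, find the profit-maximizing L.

L* = 22

Marginal revenue from the inverse demand is MR = 243 − 2Y.
The marginal product is MP_L = 5.
A monopolist hires until marginal revenue product equals the wage: MR·MP_L = w.
(243 − 10L)·5 = 115, so L = 22.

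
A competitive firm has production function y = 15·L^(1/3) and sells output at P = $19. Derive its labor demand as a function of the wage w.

L(w) = (95/w)^(3/2)

MP_L = (1/3)·15·L^(-2/3) = 5·L^(-2/3).
Setting P·MP_L = w: 95·L^(-2/3) = w.
Solving for L: L^(-2/3) = w/95, so L = (95/w)^(3/2).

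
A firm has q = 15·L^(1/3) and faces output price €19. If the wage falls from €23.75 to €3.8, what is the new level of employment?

L* = 125

From P·MP_L = w with MP_L = 5·L^(-2/3), the labor demand is L(w) = (95/w)^(3/2).
At w = 23.75: L = 8. At w = 3.8: L = 125.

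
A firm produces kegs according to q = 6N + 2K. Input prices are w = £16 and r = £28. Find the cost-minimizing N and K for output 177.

N* = 29.5, K* = 0

The inputs are perfect substitutes, so the firm uses whichever has the lower cost per unit of output.
Cost per unit of output via N is w/6 = 8/3; via K it is r/2 = 14. N is cheaper.
Producing q = 177 with N alone: N = 29.5, K = 0.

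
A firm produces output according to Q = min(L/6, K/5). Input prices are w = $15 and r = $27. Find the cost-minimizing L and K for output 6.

L* = 36, K* = 30

With a fixed-proportions technology, the cost-minimizing bundle uses no slack in either input: L/6 = K/5 = Q.
So L = 6·6 = 36 and K = 5·6 = 30.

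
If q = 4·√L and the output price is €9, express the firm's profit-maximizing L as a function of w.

MP_L = (1/2)·4·L^(-1/2) = 2·L^(-1/2).
Setting P·MP_L = w: 18·L^(-1/2) = w.
Solving for L: L^(-1/2) = w/18, so L = (18/w)^(2).

L(w) = 324/w²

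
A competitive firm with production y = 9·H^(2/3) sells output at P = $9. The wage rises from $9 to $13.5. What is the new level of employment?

H* = 64

From P·MP_H = w with MP_H = 6·H^(-1/3), the labor demand is H(w) = (54/w)^(3).
At w = 9: H = 216. At w = 13.5: H = 64.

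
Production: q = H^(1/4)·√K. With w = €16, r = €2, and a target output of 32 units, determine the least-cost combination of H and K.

Cost minimization requires the marginal rate of technical substitution to equal the input-price ratio: MP_H/MP_K = w/r.
Here MP_H/MP_K = (1/4)·(K/H)/(1/2) = 0.5·(K/H). Setting this equal to 16/2 = 8 gives K = 16H.
Substituting into q = 32: H^(1/4)·(16H)^(1/2) = 32.
Solving, H = 16 and K = 256.

H* = 16, K* = 256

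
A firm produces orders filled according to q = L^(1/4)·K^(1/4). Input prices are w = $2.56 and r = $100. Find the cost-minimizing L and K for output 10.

Cost minimization requires the marginal rate of technical substitution to equal the input-price ratio: MP_L/MP_K = w/r.
Here MP_L/MP_K = (1/4)·(K/L)/(1/4) = (K/L). Setting this equal to 2.56/100 = 0.0256 gives K = 0.0256L.
Substituting into q = 10: L^(1/4)·(0.0256L)^(1/4) = 10.
Solving, L = 625 and K = 16.

L* = 625, K* = 16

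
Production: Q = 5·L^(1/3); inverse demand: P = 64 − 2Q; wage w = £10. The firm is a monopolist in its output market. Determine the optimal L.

L* = 8

Marginal revenue from the inverse demand is MR = 64 − 4Q.
The marginal product is MP_L = (5/3)·L^(-2/3).
A monopolist hires until marginal revenue product equals the wage: MR·MP_L = w.
At L, Q = 5·L^(1/3). Substituting and solving: (64 − 20·L^(1/3))·(5/3)·L^(-2/3) = 10 gives L = 8.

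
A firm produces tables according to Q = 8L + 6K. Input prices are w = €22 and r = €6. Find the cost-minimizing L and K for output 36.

The inputs are perfect substitutes, so the firm uses whichever has the lower cost per unit of output.
Cost per unit of output via L is w/8 = 2.75; via K it is r/6 = 1. K is cheaper.
Producing Q = 36 with K alone: L = 0, K = 6.

L* = 0, K* = 6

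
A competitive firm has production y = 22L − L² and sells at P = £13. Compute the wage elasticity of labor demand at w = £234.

ε = -4.5

From P·MP_L = w with MP_L = 22 − 2L, labor demand is L(w) = (22 − w/13)/2.
dL/dw = −1/(26) = -1/26.
At w = 234, L = 2, so ε = (dL/dw)·(w/L) = (-1/26)·(234/2) = -4.5.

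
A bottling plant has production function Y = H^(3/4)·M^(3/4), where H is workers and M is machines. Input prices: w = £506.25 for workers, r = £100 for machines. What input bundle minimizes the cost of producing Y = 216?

H* = 16, M* = 81

Cost minimization requires the marginal rate of technical substitution to equal the input-price ratio: MP_H/MP_M = w/r.
Here MP_H/MP_M = (3/4)·(M/H)/(3/4) = (M/H). Setting this equal to 506.25/100 = 5.0625 gives M = 5.0625H.
Substituting into Y = 216: H^(3/4)·(5.0625H)^(3/4) = 216.
Solving, H = 16 and M = 81.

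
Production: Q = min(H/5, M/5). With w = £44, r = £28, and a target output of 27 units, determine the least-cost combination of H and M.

With a fixed-proportions technology, the cost-minimizing bundle uses no slack in either input: H/5 = M/5 = Q.
So H = 5·27 = 135 and M = 5·27 = 135.

H* = 135, M* = 135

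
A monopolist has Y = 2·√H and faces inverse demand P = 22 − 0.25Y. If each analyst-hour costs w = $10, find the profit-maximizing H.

H* = 4

Marginal revenue from the inverse demand is MR = 22 − 0.5Y.
The marginal product is MP_H = H^(-1/2).
A monopolist hires until marginal revenue product equals the wage: MR·MP_H = w.
At H, Y = 2·√H. Substituting and solving: (22 − √H)·H^(-1/2) = 10 gives H = 4.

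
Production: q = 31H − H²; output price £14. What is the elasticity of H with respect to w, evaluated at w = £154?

From P·MP_H = w with MP_H = 31 − 2H, labor demand is H(w) = (31 − w/14)/2.
dH/dw = −1/(28) = -1/28.
At w = 154, H = 10, so ε = (dH/dw)·(w/H) = (-1/28)·(154/10) = -0.55.

ε = -0.55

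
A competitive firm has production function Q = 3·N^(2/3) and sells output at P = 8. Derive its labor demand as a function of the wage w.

MP_N = (2/3)·3·N^(-1/3) = 2·N^(-1/3).
Setting P·MP_N = w: 16·N^(-1/3) = w.
Solving for N: N^(-1/3) = w/16, so N = (16/w)^(3).

N(w) = 4096/w³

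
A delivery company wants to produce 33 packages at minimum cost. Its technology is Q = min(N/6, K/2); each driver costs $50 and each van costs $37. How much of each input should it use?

With a fixed-proportions technology, the cost-minimizing bundle uses no slack in either input: N/6 = K/2 = Q.
So N = 6·33 = 198 and K = 2·33 = 66.

N* = 198, K* = 66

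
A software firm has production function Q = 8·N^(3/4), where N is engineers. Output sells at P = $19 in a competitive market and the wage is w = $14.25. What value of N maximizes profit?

MP_N = (3/4)·8·N^(-1/4) = 6·N^(-1/4).
Profit maximization for a price taker requires P·MP_N = w: 19·6·N^(-1/4) = 14.25.
So N^(-1/4) = 0.125, which gives N = 4096.

N* = 4096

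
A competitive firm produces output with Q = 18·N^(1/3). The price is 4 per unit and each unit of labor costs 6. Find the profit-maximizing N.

MP_N = (1/3)·18·N^(-2/3) = 6·N^(-2/3).
Profit maximization for a price taker requires P·MP_N = w: 4·6·N^(-2/3) = 6.
So N^(-2/3) = 0.25, which gives N = 8.

N* = 8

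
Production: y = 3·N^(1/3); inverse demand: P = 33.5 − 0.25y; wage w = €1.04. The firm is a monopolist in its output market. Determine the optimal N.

N* = 125

Marginal revenue from the inverse demand is MR = 33.5 − 0.5y.
The marginal product is MP_N = N^(-2/3).
A monopolist hires until marginal revenue product equals the wage: MR·MP_N = w.
At N, y = 3·N^(1/3). Substituting and solving: (33.5 − 1.5·N^(1/3))·N^(-2/3) = 1.04 gives N = 125.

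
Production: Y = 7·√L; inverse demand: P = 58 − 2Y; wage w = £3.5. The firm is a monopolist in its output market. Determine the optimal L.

Marginal revenue from the inverse demand is MR = 58 − 4Y.
The marginal product is MP_L = 3.5·L^(-1/2).
A monopolist hires until marginal revenue product equals the wage: MR·MP_L = w.
At L, Y = 7·√L. Substituting and solving: (58 − 28·√L)·3.5·L^(-1/2) = 3.5 gives L = 4.

L* = 4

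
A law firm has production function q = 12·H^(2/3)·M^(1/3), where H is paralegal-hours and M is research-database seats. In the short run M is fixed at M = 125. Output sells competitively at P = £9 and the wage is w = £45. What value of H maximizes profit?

H* = 512

With M = 125, MP_H = (2/3)·12·H^(-1/3)·125^(1/3) = 40·H^(-1/3).
Profit maximization for a price taker requires P·MP_H = w: 9·40·H^(-1/3) = 45.
So H^(-1/3) = 0.125, which gives H = 512.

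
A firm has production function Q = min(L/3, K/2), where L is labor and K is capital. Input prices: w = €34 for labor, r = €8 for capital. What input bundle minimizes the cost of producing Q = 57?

L* = 171, K* = 114

With a fixed-proportions technology, the cost-minimizing bundle uses no slack in either input: L/3 = K/2 = Q.
So L = 3·57 = 171 and K = 2·57 = 114.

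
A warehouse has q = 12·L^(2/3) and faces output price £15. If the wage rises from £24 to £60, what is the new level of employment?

From P·MP_L = w with MP_L = 8·L^(-1/3), the labor demand is L(w) = (120/w)^(3).
At w = 24: L = 125. At w = 60: L = 8.

L* = 8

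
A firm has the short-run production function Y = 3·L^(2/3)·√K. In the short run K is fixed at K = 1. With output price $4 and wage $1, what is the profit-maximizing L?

With K = 1, MP_L = (2/3)·3·L^(-1/3)·1^(1/2) = 2·L^(-1/3).
Profit maximization for a price taker requires P·MP_L = w: 4·2·L^(-1/3) = 1.
So L^(-1/3) = 0.125, which gives L = 512.

L* = 512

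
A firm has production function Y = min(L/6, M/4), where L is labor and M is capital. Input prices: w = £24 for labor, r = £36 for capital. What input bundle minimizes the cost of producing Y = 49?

L* = 294, M* = 196

With a fixed-proportions technology, the cost-minimizing bundle uses no slack in either input: L/6 = M/4 = Y.
So L = 6·49 = 294 and M = 4·49 = 196.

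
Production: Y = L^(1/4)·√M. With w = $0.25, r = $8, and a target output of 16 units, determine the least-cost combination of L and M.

L* = 256, M* = 16

Cost minimization requires the marginal rate of technical substitution to equal the input-price ratio: MP_L/MP_M = w/r.
Here MP_L/MP_M = (1/4)·(M/L)/(1/2) = 0.5·(M/L). Setting this equal to 0.25/8 = 0.03125 gives M = 0.0625L.
Substituting into Y = 16: L^(1/4)·(0.0625L)^(1/2) = 16.
Solving, L = 256 and M = 16.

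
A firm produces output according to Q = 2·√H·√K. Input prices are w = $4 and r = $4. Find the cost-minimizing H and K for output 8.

Cost minimization requires the marginal rate of technical substitution to equal the input-price ratio: MP_H/MP_K = w/r.
Here MP_H/MP_K = (1/2)·(K/H)/(1/2) = (K/H). Setting this equal to 4/4 = 1 gives K = H.
Substituting into Q = 8: 2·H^(1/2)·(H)^(1/2) = 8.
Solving, H = 4 and K = 4.

H* = 4, K* = 4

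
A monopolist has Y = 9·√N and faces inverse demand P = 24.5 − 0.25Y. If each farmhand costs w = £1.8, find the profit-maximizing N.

N* = 25

Marginal revenue from the inverse demand is MR = 24.5 − 0.5Y.
The marginal product is MP_N = 4.5·N^(-1/2).
A monopolist hires until marginal revenue product equals the wage: MR·MP_N = w.
At N, Y = 9·√N. Substituting and solving: (24.5 − 4.5·√N)·4.5·N^(-1/2) = 1.8 gives N = 25.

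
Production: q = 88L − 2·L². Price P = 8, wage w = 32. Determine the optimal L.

L* = 21

The marginal product of L is MP_L = 88 − 4L.
A price-taking firm hires until the value of the marginal product equals the wage: P·MP_L = w, so 8·(88 − 4L) = 32.
Then 88 − 4L = 4, giving L = 21.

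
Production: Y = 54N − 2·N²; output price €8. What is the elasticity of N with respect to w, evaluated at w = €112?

ε = -0.35

From P·MP_N = w with MP_N = 54 − 4N, labor demand is N(w) = (54 − w/8)/4.
dN/dw = −1/(32) = -0.03125.
At w = 112, N = 10, so ε = (dN/dw)·(w/N) = (-0.03125)·(112/10) = -0.35.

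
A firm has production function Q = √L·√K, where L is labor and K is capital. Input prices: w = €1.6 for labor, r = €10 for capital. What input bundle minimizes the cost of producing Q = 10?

Cost minimization requires the marginal rate of technical substitution to equal the input-price ratio: MP_L/MP_K = w/r.
Here MP_L/MP_K = (1/2)·(K/L)/(1/2) = (K/L). Setting this equal to 1.6/10 = 0.16 gives K = 0.16L.
Substituting into Q = 10: L^(1/2)·(0.16L)^(1/2) = 10.
Solving, L = 25 and K = 4.

L* = 25, K* = 4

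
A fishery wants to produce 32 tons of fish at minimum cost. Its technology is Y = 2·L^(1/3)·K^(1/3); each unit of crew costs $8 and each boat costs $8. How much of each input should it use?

L* = 64, K* = 64

Cost minimization requires the marginal rate of technical substitution to equal the input-price ratio: MP_L/MP_K = w/r.
Here MP_L/MP_K = (1/3)·(K/L)/(1/3) = (K/L). Setting this equal to 8/8 = 1 gives K = L.
Substituting into Y = 32: 2·L^(1/3)·(L)^(1/3) = 32.
Solving, L = 64 and K = 64.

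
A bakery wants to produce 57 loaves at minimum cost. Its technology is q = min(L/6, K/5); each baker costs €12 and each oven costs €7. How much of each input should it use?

L* = 342, K* = 285

With a fixed-proportions technology, the cost-minimizing bundle uses no slack in either input: L/6 = K/5 = q.
So L = 6·57 = 342 and K = 5·57 = 285.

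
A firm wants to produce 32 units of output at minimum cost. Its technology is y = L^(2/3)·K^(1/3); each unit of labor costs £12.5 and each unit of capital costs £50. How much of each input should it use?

L* = 64, K* = 8

Cost minimization requires the marginal rate of technical substitution to equal the input-price ratio: MP_L/MP_K = w/r.
Here MP_L/MP_K = (2/3)·(K/L)/(1/3) = 2·(K/L). Setting this equal to 12.5/50 = 0.25 gives K = 0.125L.
Substituting into y = 32: L^(2/3)·(0.125L)^(1/3) = 32.
Solving, L = 64 and K = 8.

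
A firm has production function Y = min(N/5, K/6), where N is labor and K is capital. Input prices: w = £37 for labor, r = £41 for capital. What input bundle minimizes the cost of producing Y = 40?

N* = 200, K* = 240

With a fixed-proportions technology, the cost-minimizing bundle uses no slack in either input: N/5 = K/6 = Y.
So N = 5·40 = 200 and K = 6·40 = 240.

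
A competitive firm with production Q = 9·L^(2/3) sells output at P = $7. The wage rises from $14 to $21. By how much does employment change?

ΔL = -19

From P·MP_L = w with MP_L = 6·L^(-1/3), the labor demand is L(w) = (42/w)^(3).
At w = 14: L = 27. At w = 21: L = 8.
ΔL = 8 − 27 = -19.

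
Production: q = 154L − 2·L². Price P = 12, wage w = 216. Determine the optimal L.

L* = 34

The marginal product of L is MP_L = 154 − 4L.
A price-taking firm hires until the value of the marginal product equals the wage: P·MP_L = w, so 12·(154 − 4L) = 216.
Then 154 − 4L = 18, giving L = 34.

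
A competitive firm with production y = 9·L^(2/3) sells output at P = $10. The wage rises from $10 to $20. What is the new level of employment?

From P·MP_L = w with MP_L = 6·L^(-1/3), the labor demand is L(w) = (60/w)^(3).
At w = 10: L = 216. At w = 20: L = 27.

L* = 27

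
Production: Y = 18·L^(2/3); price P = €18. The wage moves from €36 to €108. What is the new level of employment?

L* = 8

From P·MP_L = w with MP_L = 12·L^(-1/3), the labor demand is L(w) = (216/w)^(3).
At w = 36: L = 216. At w = 108: L = 8.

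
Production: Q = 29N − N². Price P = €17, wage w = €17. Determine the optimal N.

N* = 14

The marginal product of N is MP_N = 29 − 2N.
A price-taking firm hires until the value of the marginal product equals the wage: P·MP_N = w, so 17·(29 − 2N) = 17.
Then 29 − 2N = 1, giving N = 14.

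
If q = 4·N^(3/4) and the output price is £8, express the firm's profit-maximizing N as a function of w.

MP_N = (3/4)·4·N^(-1/4) = 3·N^(-1/4).
Setting P·MP_N = w: 24·N^(-1/4) = w.
Solving for N: N^(-1/4) = w/24, so N = (24/w)^(4).

N(w) = 331776/w^(4)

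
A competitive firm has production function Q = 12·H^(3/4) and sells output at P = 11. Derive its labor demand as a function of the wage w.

MP_H = (3/4)·12·H^(-1/4) = 9·H^(-1/4).
Setting P·MP_H = w: 99·H^(-1/4) = w.
Solving for H: H^(-1/4) = w/99, so H = (99/w)^(4).

H(w) = (99/w)^(4)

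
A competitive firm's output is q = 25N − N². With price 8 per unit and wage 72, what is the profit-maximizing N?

N* = 8

The marginal product of N is MP_N = 25 − 2N.
A price-taking firm hires until the value of the marginal product equals the wage: P·MP_N = w, so 8·(25 − 2N) = 72.
Then 25 − 2N = 9, giving N = 8.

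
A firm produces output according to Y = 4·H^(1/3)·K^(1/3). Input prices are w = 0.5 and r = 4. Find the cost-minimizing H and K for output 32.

H* = 64, K* = 8

Cost minimization requires the marginal rate of technical substitution to equal the input-price ratio: MP_H/MP_K = w/r.
Here MP_H/MP_K = (1/3)·(K/H)/(1/3) = (K/H). Setting this equal to 0.5/4 = 0.125 gives K = 0.125H.
Substituting into Y = 32: 4·H^(1/3)·(0.125H)^(1/3) = 32.
Solving, H = 64 and K = 8.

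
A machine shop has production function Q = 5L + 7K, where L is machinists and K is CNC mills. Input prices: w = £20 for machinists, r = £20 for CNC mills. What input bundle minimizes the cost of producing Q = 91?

The inputs are perfect substitutes, so the firm uses whichever has the lower cost per unit of output.
Cost per unit of output via L is w/5 = 4; via K it is r/7 = 20/7. K is cheaper.
Producing Q = 91 with K alone: L = 0, K = 13.

L* = 0, K* = 13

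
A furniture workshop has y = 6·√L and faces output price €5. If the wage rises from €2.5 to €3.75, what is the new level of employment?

From P·MP_L = w with MP_L = 3·L^(-1/2), the labor demand is L(w) = (15/w)^(2).
At w = 2.5: L = 36. At w = 3.75: L = 16.

L* = 16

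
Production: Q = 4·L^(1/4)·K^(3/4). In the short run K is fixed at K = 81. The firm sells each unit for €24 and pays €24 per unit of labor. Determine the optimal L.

L* = 81

With K = 81, MP_L = (1/4)·4·L^(-3/4)·81^(3/4) = 27·L^(-3/4).
Profit maximization for a price taker requires P·MP_L = w: 24·27·L^(-3/4) = 24.
So L^(-3/4) = 1/27, which gives L = 81.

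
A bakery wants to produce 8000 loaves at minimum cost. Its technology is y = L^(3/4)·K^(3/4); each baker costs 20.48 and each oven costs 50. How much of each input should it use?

Cost minimization requires the marginal rate of technical substitution to equal the input-price ratio: MP_L/MP_K = w/r.
Here MP_L/MP_K = (3/4)·(K/L)/(3/4) = (K/L). Setting this equal to 20.48/50 = 0.4096 gives K = 0.4096L.
Substituting into y = 8000: L^(3/4)·(0.4096L)^(3/4) = 8000.
Solving, L = 625 and K = 256.

L* = 625, K* = 256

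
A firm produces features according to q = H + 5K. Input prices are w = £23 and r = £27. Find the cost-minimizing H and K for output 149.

H* = 0, K* = 29.8

The inputs are perfect substitutes, so the firm uses whichever has the lower cost per unit of output.
Cost per unit of output via H is 23; via K it is 5.4. K is cheaper.
Producing q = 149 with K alone: H = 0, K = 29.8.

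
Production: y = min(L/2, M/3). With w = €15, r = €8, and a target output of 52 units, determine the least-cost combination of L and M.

With a fixed-proportions technology, the cost-minimizing bundle uses no slack in either input: L/2 = M/3 = y.
So L = 2·52 = 104 and M = 3·52 = 156.

L* = 104, M* = 156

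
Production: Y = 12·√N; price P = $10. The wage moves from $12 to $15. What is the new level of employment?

N* = 16

From P·MP_N = w with MP_N = 6·N^(-1/2), the labor demand is N(w) = (60/w)^(2).
At w = 12: N = 25. At w = 15: N = 16.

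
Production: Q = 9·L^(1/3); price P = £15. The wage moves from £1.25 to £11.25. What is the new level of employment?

L* = 8

From P·MP_L = w with MP_L = 3·L^(-2/3), the labor demand is L(w) = (45/w)^(3/2).
At w = 1.25: L = 216. At w = 11.25: L = 8.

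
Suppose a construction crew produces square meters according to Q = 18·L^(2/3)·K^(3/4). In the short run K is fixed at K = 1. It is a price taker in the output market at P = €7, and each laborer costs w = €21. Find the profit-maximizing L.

L* = 64

With K = 1, MP_L = (2/3)·18·L^(-1/3)·1^(3/4) = 12·L^(-1/3).
Profit maximization for a price taker requires P·MP_L = w: 7·12·L^(-1/3) = 21.
So L^(-1/3) = 0.25, which gives L = 64.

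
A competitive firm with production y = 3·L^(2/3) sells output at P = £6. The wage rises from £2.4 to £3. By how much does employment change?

ΔL = -61

From P·MP_L = w with MP_L = 2·L^(-1/3), the labor demand is L(w) = (12/w)^(3).
At w = 2.4: L = 125. At w = 3: L = 64.
ΔL = 64 − 125 = -61.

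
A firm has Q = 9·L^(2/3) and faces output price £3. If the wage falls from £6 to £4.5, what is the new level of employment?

L* = 64

From P·MP_L = w with MP_L = 6·L^(-1/3), the labor demand is L(w) = (18/w)^(3).
At w = 6: L = 27. At w = 4.5: L = 64.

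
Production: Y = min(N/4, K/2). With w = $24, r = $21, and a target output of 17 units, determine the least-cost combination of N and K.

N* = 68, K* = 34

With a fixed-proportions technology, the cost-minimizing bundle uses no slack in either input: N/4 = K/2 = Y.
So N = 4·17 = 68 and K = 2·17 = 34.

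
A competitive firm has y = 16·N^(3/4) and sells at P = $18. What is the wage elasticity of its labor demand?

MP_N = (3/4)·16·N^(-1/4), so P·MP_N = w gives 216·N^(-1/4) = w.
Solving, N(w) = (216/w)^(4). This is a constant-elasticity form: N ∝ w^(−4), so ε = −4.

ε = -4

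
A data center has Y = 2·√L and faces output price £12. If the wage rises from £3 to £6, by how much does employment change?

From P·MP_L = w with MP_L = L^(-1/2), the labor demand is L(w) = (12/w)^(2).
At w = 3: L = 16. At w = 6: L = 4.
ΔL = 4 − 16 = -12.

ΔL = -12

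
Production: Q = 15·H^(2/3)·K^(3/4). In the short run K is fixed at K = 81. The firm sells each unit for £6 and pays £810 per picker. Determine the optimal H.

With K = 81, MP_H = (2/3)·15·H^(-1/3)·81^(3/4) = 270·H^(-1/3).
Profit maximization for a price taker requires P·MP_H = w: 6·270·H^(-1/3) = 810.
So H^(-1/3) = 0.5, which gives H = 8.

H* = 8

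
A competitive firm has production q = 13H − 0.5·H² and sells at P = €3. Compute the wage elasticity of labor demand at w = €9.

ε = -0.3

From P·MP_H = w with MP_H = 13 − H, labor demand is H(w) = 13 − w/3.
dH/dw = −1/(3) = -1/3.
At w = 9, H = 10, so ε = (dH/dw)·(w/H) = (-1/3)·(9/10) = -0.3.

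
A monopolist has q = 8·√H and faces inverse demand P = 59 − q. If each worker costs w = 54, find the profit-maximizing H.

Marginal revenue from the inverse demand is MR = 59 − 2q.
The marginal product is MP_H = 4·H^(-1/2).
A monopolist hires until marginal revenue product equals the wage: MR·MP_H = w.
At H, q = 8·√H. Substituting and solving: (59 − 16·√H)·4·H^(-1/2) = 54 gives H = 4.

H* = 4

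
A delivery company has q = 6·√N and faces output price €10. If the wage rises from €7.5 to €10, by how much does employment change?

ΔN = -7

From P·MP_N = w with MP_N = 3·N^(-1/2), the labor demand is N(w) = (30/w)^(2).
At w = 7.5: N = 16. At w = 10: N = 9.
ΔN = 9 − 16 = -7.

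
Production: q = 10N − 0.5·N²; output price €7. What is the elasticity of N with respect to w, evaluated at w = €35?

From P·MP_N = w with MP_N = 10 − N, labor demand is N(w) = 10 − w/7.
dN/dw = −1/(7) = -1/7.
At w = 35, N = 5, so ε = (dN/dw)·(w/N) = (-1/7)·(35/5) = -1.

ε = -1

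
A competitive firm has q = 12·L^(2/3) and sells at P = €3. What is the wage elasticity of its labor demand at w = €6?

MP_L = (2/3)·12·L^(-1/3), so P·MP_L = w gives 24·L^(-1/3) = w.
Solving, L(w) = (24/w)^(3). This is a constant-elasticity form: L ∝ w^(−3), so ε = −3.

ε = -3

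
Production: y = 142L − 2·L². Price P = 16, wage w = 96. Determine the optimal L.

L* = 34

The marginal product of L is MP_L = 142 − 4L.
A price-taking firm hires until the value of the marginal product equals the wage: P·MP_L = w, so 16·(142 − 4L) = 96.
Then 142 − 4L = 6, giving L = 34.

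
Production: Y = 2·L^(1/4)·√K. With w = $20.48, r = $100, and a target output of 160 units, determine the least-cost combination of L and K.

Cost minimization requires the marginal rate of technical substitution to equal the input-price ratio: MP_L/MP_K = w/r.
Here MP_L/MP_K = (1/4)·(K/L)/(1/2) = 0.5·(K/L). Setting this equal to 20.48/100 = 0.2048 gives K = 0.4096L.
Substituting into Y = 160: 2·L^(1/4)·(0.4096L)^(1/2) = 160.
Solving, L = 625 and K = 256.

L* = 625, K* = 256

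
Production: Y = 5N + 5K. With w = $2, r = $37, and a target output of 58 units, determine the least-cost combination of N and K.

N* = 11.6, K* = 0

The inputs are perfect substitutes, so the firm uses whichever has the lower cost per unit of output.
Cost per unit of output via N is w/5 = 0.4; via K it is r/5 = 7.4. N is cheaper.
Producing Y = 58 with N alone: N = 11.6, K = 0.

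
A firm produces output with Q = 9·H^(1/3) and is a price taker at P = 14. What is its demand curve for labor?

H(w) = (42/w)^(3/2)

MP_H = (1/3)·9·H^(-2/3) = 3·H^(-2/3).
Setting P·MP_H = w: 42·H^(-2/3) = w.
Solving for H: H^(-2/3) = w/42, so H = (42/w)^(3/2).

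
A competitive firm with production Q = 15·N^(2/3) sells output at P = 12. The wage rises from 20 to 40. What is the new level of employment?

N* = 27

From P·MP_N = w with MP_N = 10·N^(-1/3), the labor demand is N(w) = (120/w)^(3).
At w = 20: N = 216. At w = 40: N = 27.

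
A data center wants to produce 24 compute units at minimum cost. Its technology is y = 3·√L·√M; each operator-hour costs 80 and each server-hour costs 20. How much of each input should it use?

Cost minimization requires the marginal rate of technical substitution to equal the input-price ratio: MP_L/MP_M = w/r.
Here MP_L/MP_M = (1/2)·(M/L)/(1/2) = (M/L). Setting this equal to 80/20 = 4 gives M = 4L.
Substituting into y = 24: 3·L^(1/2)·(4L)^(1/2) = 24.
Solving, L = 4 and M = 16.

L* = 4, M* = 16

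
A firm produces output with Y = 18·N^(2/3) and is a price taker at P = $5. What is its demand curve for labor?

MP_N = (2/3)·18·N^(-1/3) = 12·N^(-1/3).
Setting P·MP_N = w: 60·N^(-1/3) = w.
Solving for N: N^(-1/3) = w/60, so N = (60/w)^(3).

N(w) = 216000/w³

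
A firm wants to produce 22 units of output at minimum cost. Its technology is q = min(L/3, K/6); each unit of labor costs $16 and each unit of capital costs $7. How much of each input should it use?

With a fixed-proportions technology, the cost-minimizing bundle uses no slack in either input: L/3 = K/6 = q.
So L = 3·22 = 66 and K = 6·22 = 132.

L* = 66, K* = 132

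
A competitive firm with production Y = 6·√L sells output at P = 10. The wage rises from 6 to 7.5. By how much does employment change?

ΔL = -9

From P·MP_L = w with MP_L = 3·L^(-1/2), the labor demand is L(w) = (30/w)^(2).
At w = 6: L = 25. At w = 7.5: L = 16.
ΔL = 16 − 25 = -9.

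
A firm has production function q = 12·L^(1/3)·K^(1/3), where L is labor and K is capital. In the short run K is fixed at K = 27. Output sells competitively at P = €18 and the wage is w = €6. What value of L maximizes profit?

L* = 216

With K = 27, MP_L = (1/3)·12·L^(-2/3)·27^(1/3) = 12·L^(-2/3).
Profit maximization for a price taker requires P·MP_L = w: 18·12·L^(-2/3) = 6.
So L^(-2/3) = 1/36, which gives L = 216.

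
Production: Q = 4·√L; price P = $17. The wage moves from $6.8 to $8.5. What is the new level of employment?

L* = 16

From P·MP_L = w with MP_L = 2·L^(-1/2), the labor demand is L(w) = (34/w)^(2).
At w = 6.8: L = 25. At w = 8.5: L = 16.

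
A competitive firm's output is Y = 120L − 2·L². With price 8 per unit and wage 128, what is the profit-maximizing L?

The marginal product of L is MP_L = 120 − 4L.
A price-taking firm hires until the value of the marginal product equals the wage: P·MP_L = w, so 8·(120 − 4L) = 128.
Then 120 − 4L = 16, giving L = 26.

L* = 26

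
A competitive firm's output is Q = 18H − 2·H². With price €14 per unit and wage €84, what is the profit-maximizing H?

H* = 3

The marginal product of H is MP_H = 18 − 4H.
A price-taking firm hires until the value of the marginal product equals the wage: P·MP_H = w, so 14·(18 − 4H) = 84.
Then 18 − 4H = 6, giving H = 3.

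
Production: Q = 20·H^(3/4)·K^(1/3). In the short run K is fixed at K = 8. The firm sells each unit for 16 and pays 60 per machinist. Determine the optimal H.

H* = 4096

With K = 8, MP_H = (3/4)·20·H^(-1/4)·8^(1/3) = 30·H^(-1/4).
Profit maximization for a price taker requires P·MP_H = w: 16·30·H^(-1/4) = 60.
So H^(-1/4) = 0.125, which gives H = 4096.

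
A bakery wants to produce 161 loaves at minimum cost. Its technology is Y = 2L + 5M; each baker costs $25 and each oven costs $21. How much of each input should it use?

The inputs are perfect substitutes, so the firm uses whichever has the lower cost per unit of output.
Cost per unit of output via L is w/2 = 12.5; via M it is r/5 = 4.2. M is cheaper.
Producing Y = 161 with M alone: L = 0, M = 32.2.

L* = 0, M* = 32.2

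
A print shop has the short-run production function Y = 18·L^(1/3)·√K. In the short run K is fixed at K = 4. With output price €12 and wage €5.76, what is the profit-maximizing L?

With K = 4, MP_L = (1/3)·18·L^(-2/3)·4^(1/2) = 12·L^(-2/3).
Profit maximization for a price taker requires P·MP_L = w: 12·12·L^(-2/3) = 5.76.
So L^(-2/3) = 0.04, which gives L = 125.

L* = 125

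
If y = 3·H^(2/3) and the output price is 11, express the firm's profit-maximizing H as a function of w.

MP_H = (2/3)·3·H^(-1/3) = 2·H^(-1/3).
Setting P·MP_H = w: 22·H^(-1/3) = w.
Solving for H: H^(-1/3) = w/22, so H = (22/w)^(3).

H(w) = 10648/w³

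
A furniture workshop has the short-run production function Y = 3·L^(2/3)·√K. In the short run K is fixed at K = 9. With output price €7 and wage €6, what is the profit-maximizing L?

L* = 343

With K = 9, MP_L = (2/3)·3·L^(-1/3)·9^(1/2) = 6·L^(-1/3).
Profit maximization for a price taker requires P·MP_L = w: 7·6·L^(-1/3) = 6.
So L^(-1/3) = 1/7, which gives L = 343.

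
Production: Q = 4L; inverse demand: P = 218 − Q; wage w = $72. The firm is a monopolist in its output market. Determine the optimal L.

L* = 25

Marginal revenue from the inverse demand is MR = 218 − 2Q.
The marginal product is MP_L = 4.
A monopolist hires until marginal revenue product equals the wage: MR·MP_L = w.
(218 − 8L)·4 = 72, so L = 25.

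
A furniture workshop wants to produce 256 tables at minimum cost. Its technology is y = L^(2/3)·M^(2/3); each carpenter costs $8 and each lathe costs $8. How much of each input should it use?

L* = 64, M* = 64

Cost minimization requires the marginal rate of technical substitution to equal the input-price ratio: MP_L/MP_M = w/r.
Here MP_L/MP_M = (2/3)·(M/L)/(2/3) = (M/L). Setting this equal to 8/8 = 1 gives M = L.
Substituting into y = 256: L^(2/3)·(L)^(2/3) = 256.
Solving, L = 64 and M = 64.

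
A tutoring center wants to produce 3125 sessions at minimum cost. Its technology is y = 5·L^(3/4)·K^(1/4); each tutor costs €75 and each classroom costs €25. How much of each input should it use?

Cost minimization requires the marginal rate of technical substitution to equal the input-price ratio: MP_L/MP_K = w/r.
Here MP_L/MP_K = (3/4)·(K/L)/(1/4) = 3·(K/L). Setting this equal to 75/25 = 3 gives K = L.
Substituting into y = 3125: 5·L^(3/4)·(L)^(1/4) = 3125.
Solving, L = 625 and K = 625.

L* = 625, K* = 625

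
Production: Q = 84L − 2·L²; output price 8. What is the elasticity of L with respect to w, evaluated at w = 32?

From P·MP_L = w with MP_L = 84 − 4L, labor demand is L(w) = (84 − w/8)/4.
dL/dw = −1/(32) = -0.03125.
At w = 32, L = 20, so ε = (dL/dw)·(w/L) = (-0.03125)·(32/20) = -0.05.

ε = -0.05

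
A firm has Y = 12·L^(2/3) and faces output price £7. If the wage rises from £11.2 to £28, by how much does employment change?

ΔL = -117

From P·MP_L = w with MP_L = 8·L^(-1/3), the labor demand is L(w) = (56/w)^(3).
At w = 11.2: L = 125. At w = 28: L = 8.
ΔL = 8 − 125 = -117.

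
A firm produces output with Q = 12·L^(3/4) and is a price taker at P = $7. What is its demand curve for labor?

L(w) = (63/w)^(4)

MP_L = (3/4)·12·L^(-1/4) = 9·L^(-1/4).
Setting P·MP_L = w: 63·L^(-1/4) = w.
Solving for L: L^(-1/4) = w/63, so L = (63/w)^(4).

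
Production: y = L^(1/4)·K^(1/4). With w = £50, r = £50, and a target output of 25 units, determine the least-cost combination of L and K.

L* = 625, K* = 625

Cost minimization requires the marginal rate of technical substitution to equal the input-price ratio: MP_L/MP_K = w/r.
Here MP_L/MP_K = (1/4)·(K/L)/(1/4) = (K/L). Setting this equal to 50/50 = 1 gives K = L.
Substituting into y = 25: L^(1/4)·(L)^(1/4) = 25.
Solving, L = 625 and K = 625.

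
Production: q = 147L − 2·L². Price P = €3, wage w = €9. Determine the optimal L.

L* = 36

The marginal product of L is MP_L = 147 − 4L.
A price-taking firm hires until the value of the marginal product equals the wage: P·MP_L = w, so 3·(147 − 4L) = 9.
Then 147 − 4L = 3, giving L = 36.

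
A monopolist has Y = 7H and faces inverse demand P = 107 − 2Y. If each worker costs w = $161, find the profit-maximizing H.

Marginal revenue from the inverse demand is MR = 107 − 4Y.
The marginal product is MP_H = 7.
A monopolist hires until marginal revenue product equals the wage: MR·MP_H = w.
(107 − 28H)·7 = 161, so H = 3.

H* = 3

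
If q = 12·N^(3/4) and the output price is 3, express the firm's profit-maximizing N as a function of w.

MP_N = (3/4)·12·N^(-1/4) = 9·N^(-1/4).
Setting P·MP_N = w: 27·N^(-1/4) = w.
Solving for N: N^(-1/4) = w/27, so N = (27/w)^(4).

N(w) = 531441/w^(4)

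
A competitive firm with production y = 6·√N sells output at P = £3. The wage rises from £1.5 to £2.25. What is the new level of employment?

From P·MP_N = w with MP_N = 3·N^(-1/2), the labor demand is N(w) = (9/w)^(2).
At w = 1.5: N = 36. At w = 2.25: N = 16.

N* = 16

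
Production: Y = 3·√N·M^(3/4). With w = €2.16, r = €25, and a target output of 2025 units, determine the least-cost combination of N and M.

Cost minimization requires the marginal rate of technical substitution to equal the input-price ratio: MP_N/MP_M = w/r.
Here MP_N/MP_M = (1/2)·(M/N)/(3/4) = (2/3)·(M/N). Setting this equal to 2.16/25 = 0.0864 gives M = 0.1296N.
Substituting into Y = 2025: 3·N^(1/2)·(0.1296N)^(3/4) = 2025.
Solving, N = 625 and M = 81.

N* = 625, M* = 81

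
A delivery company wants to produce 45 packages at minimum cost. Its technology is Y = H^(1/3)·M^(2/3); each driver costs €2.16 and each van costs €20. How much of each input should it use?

H* = 125, M* = 27

Cost minimization requires the marginal rate of technical substitution to equal the input-price ratio: MP_H/MP_M = w/r.
Here MP_H/MP_M = (1/3)·(M/H)/(2/3) = 0.5·(M/H). Setting this equal to 2.16/20 = 0.108 gives M = 0.216H.
Substituting into Y = 45: H^(1/3)·(0.216H)^(2/3) = 45.
Solving, H = 125 and M = 27.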